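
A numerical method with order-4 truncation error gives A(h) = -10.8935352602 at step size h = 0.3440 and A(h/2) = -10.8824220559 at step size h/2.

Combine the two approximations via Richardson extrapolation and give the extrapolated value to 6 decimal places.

-10.881681

The method has order 4: 2^4 = 16.
Numerator 16×A(h/2) − A(h) = 16×(-10.8824220559) − (-10.8935352602) = -163.2252176342
Extrapolated: (-163.2252176342) / 15 = -10.8816811756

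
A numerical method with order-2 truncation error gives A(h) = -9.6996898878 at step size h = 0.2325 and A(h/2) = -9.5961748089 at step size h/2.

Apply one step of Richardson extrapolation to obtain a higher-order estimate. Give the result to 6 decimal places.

-9.561670

Order 2 gives 2^r = 4 and 2^r − 1 = 3.
Numerator 4 × A(h/2) − A(h) = 4 × (-9.5961748089) − (-9.6996898878) = -28.6850093478
Divide by 2^2 − 1 = 3.
Result: -9.5616697826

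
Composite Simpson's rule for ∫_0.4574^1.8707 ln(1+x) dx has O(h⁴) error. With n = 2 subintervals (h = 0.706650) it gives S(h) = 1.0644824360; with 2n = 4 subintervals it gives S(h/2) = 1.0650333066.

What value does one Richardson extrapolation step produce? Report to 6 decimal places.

1.065070

Order 4 gives 2^r = 16 and 2^r − 1 = 15.
Top: 16(1.0650333066) − (1.0644824360) = 15.9760504696
Divide by 2^4 − 1 = 15.
15.9760504696 ÷ 15 = 1.0650700313
Shift from A(h/2): +0.0000367247.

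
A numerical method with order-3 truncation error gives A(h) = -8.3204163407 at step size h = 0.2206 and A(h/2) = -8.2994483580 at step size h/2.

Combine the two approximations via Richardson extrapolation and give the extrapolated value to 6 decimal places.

Method order is 3; weight 2^3 = 8.
Difference of the inputs: -8.2994483580 − (-8.3204163407) = 0.0209679827
Correction (A(h/2) − A(h))/(8 − 1) = 0.0209679827/7 = 0.0029954261
R = A(h/2) + (A(h/2) − A(h))/7 = -8.2994483580 + 0.0029954261 = -8.2964529319
Shift from A(h/2): +0.0029954261.

-8.296453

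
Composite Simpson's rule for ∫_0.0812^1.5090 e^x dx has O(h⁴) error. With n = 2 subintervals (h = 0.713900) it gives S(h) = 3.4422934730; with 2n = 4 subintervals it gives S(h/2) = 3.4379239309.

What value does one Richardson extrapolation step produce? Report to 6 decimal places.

Method order is 4; weight 2^4 = 16.
Weighted: 55.0067828944 − 3.4422934730 = 51.5644894214
Extrapolated: 51.5644894214 / 15 = 3.4376326281
Gap between inputs: 4.370e-03; correction applied: −0.0002913028.

3.437633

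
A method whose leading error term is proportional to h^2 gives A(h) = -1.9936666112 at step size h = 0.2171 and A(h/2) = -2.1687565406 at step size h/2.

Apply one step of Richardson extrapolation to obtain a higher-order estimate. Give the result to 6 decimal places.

r = 2, so 2^r = 4.
Numerator 4 × A(h/2) − A(h) = 4 × (-2.1687565406) − (-1.9936666112) = -6.6813595512
Extrapolated: (-6.6813595512) / 3 = -2.2271198504

-2.227120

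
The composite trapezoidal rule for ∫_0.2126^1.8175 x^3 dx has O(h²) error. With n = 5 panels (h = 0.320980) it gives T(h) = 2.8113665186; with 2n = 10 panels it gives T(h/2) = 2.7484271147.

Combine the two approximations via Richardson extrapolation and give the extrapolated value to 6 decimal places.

Leading term ∝ h^2; use weight 4 = 2^2.
A(h/2) − A(h) = 2.7484271147 − 2.8113665186 = -0.0629394039
Divide by 2^2 − 1 = 3: (-0.0629394039)/3 = -0.0209798013
R = 2.7484271147 − 0.0209798013 = 2.7274473134

2.727447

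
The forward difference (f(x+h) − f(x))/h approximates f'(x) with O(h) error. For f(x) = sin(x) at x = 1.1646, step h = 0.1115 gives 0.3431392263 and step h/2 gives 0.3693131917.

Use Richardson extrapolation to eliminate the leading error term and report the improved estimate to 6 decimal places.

Order 1 gives 2^r = 2 and 2^r − 1 = 1.
Top: 2(0.3693131917) − (0.3431392263) = 0.3954871571
Denominator 2 − 1 = 1.
Extrapolated: 0.3954871571 / 1 = 0.3954871571

0.395487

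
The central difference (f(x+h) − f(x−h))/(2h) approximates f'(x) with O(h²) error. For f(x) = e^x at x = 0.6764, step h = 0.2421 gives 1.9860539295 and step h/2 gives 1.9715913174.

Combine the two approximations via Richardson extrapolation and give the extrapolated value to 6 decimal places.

1.966770

Order 2 gives 2^r = 4 and 2^r − 1 = 3.
Numerator 4·A(h/2) − A(h) = 4·1.9715913174 − 1.9860539295 = 5.9003113401
R = 5.9003113401/3 = 1.9667704467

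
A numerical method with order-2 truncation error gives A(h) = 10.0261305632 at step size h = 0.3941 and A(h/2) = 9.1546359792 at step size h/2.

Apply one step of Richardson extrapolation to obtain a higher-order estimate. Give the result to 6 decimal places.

8.864138

The method has order 2: 2^2 = 4.
Top: 4(9.1546359792) − (10.0261305632) = 26.5924133536
R = 26.5924133536/3 = 8.8641377845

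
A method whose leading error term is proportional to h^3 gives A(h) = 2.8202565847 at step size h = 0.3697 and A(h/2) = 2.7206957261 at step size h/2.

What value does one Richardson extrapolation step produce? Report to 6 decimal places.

r = 3, so 2^r = 8.
Difference of the inputs: 2.7206957261 − 2.8202565847 = -0.0995608586
Divide by 2^3 − 1 = 7: (-0.0995608586)/7 = -0.0142229798
R = A(h/2) + (A(h/2) − A(h))/7 = 2.7206957261 − 0.0142229798 = 2.7064727463

2.706473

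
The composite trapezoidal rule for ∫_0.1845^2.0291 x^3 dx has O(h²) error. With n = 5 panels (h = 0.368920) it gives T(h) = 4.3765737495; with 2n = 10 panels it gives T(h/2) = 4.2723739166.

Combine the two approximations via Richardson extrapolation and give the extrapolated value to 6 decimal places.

r = 2, so 2^r = 4.
Difference of the inputs: 4.2723739166 − 4.3765737495 = -0.1041998329
Divide by 2^2 − 1 = 3: (-0.1041998329)/3 = -0.0347332776
R = A(h/2) + (A(h/2) − A(h))/3 = 4.2723739166 − 0.0347332776 = 4.2376406390
Gap between inputs: 1.042e-01; correction applied: −0.0347332776.

4.237641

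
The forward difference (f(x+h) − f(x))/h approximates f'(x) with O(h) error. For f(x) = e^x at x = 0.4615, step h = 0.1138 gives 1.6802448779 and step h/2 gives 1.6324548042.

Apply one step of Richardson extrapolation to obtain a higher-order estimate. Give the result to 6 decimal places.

1.584665

The method has order 1: 2^1 = 2.
2*1.6324548042 = 3.2649096084; subtract 1.6802448779 → 1.5846647305
R = 1.5846647305/1 = 1.5846647305
Gap between inputs: 4.779e-02; correction applied: −0.0477900737.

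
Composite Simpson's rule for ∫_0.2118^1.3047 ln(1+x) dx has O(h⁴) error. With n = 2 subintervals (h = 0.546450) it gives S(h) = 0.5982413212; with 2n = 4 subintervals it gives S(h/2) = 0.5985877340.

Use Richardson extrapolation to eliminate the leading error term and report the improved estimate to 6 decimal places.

The method has order 4: 2^4 = 16.
Top: 16(0.5985877340) − (0.5982413212) = 8.9791624228
Divide by 2^4 − 1 = 15.
R = 8.9791624228/15 = 0.5986108282
Gap between inputs: 3.464e-04; correction applied: +0.0000230942.

0.598611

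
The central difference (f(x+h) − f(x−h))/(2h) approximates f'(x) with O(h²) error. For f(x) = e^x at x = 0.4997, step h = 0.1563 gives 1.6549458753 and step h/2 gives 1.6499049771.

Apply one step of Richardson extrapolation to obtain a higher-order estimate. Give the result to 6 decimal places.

Order 2 gives 2^r = 4 and 2^r − 1 = 3.
Top: 4(1.6499049771) − (1.6549458753) = 4.9446740331
R = 4.9446740331/3 = 1.6482246777

1.648225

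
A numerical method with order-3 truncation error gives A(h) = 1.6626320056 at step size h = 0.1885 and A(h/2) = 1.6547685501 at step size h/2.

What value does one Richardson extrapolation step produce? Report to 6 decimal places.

1.653645

Error is O(h^3); halving h shrinks it by 2^3 = 8.
Numerator 8×A(h/2) − A(h) = 8×1.6547685501 − 1.6626320056 = 11.5755163952
Denominator 8 − 1 = 7.
11.5755163952 ÷ 7 = 1.6536451993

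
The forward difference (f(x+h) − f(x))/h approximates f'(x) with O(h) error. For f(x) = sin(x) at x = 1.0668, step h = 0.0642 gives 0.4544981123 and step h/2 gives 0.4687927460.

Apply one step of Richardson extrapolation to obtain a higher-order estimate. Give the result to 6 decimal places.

Leading term ∝ h^1; use weight 2 = 2^1.
2*0.4687927460 = 0.9375854920; subtract 0.4544981123 → 0.4830873797
Denominator 2 − 1 = 1.
R = 0.4830873797/1 = 0.4830873797

0.483087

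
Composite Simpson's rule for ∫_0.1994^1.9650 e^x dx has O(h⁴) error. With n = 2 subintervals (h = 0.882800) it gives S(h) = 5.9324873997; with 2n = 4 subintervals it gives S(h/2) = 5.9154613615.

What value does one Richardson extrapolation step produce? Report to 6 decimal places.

Leading term ∝ h^4; use weight 16 = 2^4.
Weighted: 94.6473817840 − 5.9324873997 = 88.7148943843
Denominator 16 − 1 = 15.
So the Richardson estimate is 5.9143262923.
Shift from A(h/2): −0.0011350692.

5.914326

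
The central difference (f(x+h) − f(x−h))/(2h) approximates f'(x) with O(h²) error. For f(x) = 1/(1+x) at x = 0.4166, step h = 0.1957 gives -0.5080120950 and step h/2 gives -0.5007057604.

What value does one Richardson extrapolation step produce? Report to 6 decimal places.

-0.498270

Error is O(h^2); halving h shrinks it by 2^2 = 4.
4 × (-0.5007057604) = -2.0028230416; subtract (-0.5080120950) → -1.4948109466
Extrapolated: (-1.4948109466) / 3 = -0.4982703155
Gap between inputs: 7.306e-03; correction applied: +0.0024354449.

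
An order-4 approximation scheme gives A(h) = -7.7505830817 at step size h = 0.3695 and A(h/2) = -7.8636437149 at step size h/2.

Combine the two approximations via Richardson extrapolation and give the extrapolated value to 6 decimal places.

The method has order 4: 2^4 = 16.
16×(-7.8636437149) = -125.8182994384; (-125.8182994384) − (-7.7505830817) = -118.0677163567
(16×(-7.8636437149) − (-7.7505830817))/(16 − 1) = -7.8711810904

-7.871181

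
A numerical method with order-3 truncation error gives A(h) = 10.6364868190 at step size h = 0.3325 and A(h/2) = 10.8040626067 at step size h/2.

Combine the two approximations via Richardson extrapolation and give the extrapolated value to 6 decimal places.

10.828002

Method order is 3; weight 2^3 = 8.
8×10.8040626067 = 86.4325008536; 86.4325008536 − 10.6364868190 = 75.7960140346
Divide by 2^3 − 1 = 7.
Extrapolated: 75.7960140346 / 7 = 10.8280020049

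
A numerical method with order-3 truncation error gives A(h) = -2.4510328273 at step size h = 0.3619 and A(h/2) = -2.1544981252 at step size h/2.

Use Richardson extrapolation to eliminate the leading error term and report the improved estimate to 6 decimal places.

-2.112136

With r = 3 the leading error scales as h^3, so the weight is 2^3 = 8.
Top: 8(-2.1544981252) − (-2.4510328273) = -14.7849521743
Denominator 8 − 1 = 7.
Result: -2.1121360249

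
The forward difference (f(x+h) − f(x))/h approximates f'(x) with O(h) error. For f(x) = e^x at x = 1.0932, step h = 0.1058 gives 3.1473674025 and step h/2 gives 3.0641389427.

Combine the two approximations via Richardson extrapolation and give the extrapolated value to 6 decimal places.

With r = 1 the leading error scales as h^1, so the weight is 2^1 = 2.
2×3.0641389427 = 6.1282778854; subtract 3.1473674025 → 2.9809104829
2.9809104829 ÷ 1 = 2.9809104829

2.980910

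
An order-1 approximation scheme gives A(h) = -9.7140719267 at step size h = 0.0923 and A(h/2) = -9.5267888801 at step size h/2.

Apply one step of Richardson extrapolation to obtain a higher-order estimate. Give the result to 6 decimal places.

r = 1: numerator weight 2, denominator 1.
Numerator 2·A(h/2) − A(h) = 2·(-9.5267888801) − (-9.7140719267) = -9.3395058335
(2·(-9.5267888801) − (-9.7140719267))/(2 − 1) = -9.3395058335

-9.339506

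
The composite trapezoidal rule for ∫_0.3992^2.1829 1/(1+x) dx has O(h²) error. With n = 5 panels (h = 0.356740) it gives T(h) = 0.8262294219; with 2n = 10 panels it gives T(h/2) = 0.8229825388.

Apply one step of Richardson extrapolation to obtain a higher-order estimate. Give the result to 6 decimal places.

0.821900

r = 2: numerator weight 4, denominator 3.
A(h/2) − A(h) = 0.8229825388 − 0.8262294219 = -0.0032468831
Correction (A(h/2) − A(h))/(4 − 1) = (-0.0032468831)/3 = -0.0010822944
R = A(h/2) + (A(h/2) − A(h))/3 = 0.8229825388 − 0.0010822944 = 0.8219002444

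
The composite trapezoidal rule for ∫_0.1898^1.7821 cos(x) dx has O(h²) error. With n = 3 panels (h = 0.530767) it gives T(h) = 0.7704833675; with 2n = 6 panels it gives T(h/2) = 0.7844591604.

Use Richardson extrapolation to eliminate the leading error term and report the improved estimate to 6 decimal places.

0.789118

Error is O(h^2); halving h shrinks it by 2^2 = 4.
2^2 × A(h/2) = 3.1378366416; minus A(h) gives 2.3673532741.
Denominator 4 − 1 = 3.
2.3673532741 ÷ 3 = 0.7891177580
Shift from A(h/2): +0.0046585976.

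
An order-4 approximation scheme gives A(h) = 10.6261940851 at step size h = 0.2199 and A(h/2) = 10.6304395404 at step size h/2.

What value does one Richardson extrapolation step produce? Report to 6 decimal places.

Method order is 4; weight 2^4 = 16.
Weighted: 170.0870326464 − 10.6261940851 = 159.4608385613
Extrapolated: 159.4608385613 / 15 = 10.6307225708
Correction |R − A(h/2)| = 2.830e-04; gap |A(h/2) − A(h)| = 4.245e-03.

10.630723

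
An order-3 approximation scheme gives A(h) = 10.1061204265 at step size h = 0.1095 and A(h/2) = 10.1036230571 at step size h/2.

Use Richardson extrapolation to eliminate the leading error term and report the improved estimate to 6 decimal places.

10.103266

Order 3 gives 2^r = 8 and 2^r − 1 = 7.
2^3 × A(h/2) = 80.8289844568; minus A(h) gives 70.7228640303.
70.7228640303 ÷ 7 = 10.1032662900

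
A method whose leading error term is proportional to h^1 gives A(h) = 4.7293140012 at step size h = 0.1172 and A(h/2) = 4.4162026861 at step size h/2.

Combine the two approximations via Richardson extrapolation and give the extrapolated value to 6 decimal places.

4.103091

The method has order 1: 2^1 = 2.
2×4.4162026861 = 8.8324053722; subtract 4.7293140012 → 4.1030913710
R = 4.1030913710/1 = 4.1030913710
Correction |R − A(h/2)| = 3.131e-01; gap |A(h/2) − A(h)| = 3.131e-01.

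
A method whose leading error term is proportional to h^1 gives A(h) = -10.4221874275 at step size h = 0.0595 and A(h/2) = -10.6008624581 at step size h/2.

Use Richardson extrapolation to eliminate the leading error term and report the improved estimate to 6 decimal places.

-10.779537

Order 1 gives 2^r = 2 and 2^r − 1 = 1.
2·(-10.6008624581) = -21.2017249162; (-21.2017249162) − (-10.4221874275) = -10.7795374887
Divide by 2^1 − 1 = 1.
So the Richardson estimate is -10.7795374887.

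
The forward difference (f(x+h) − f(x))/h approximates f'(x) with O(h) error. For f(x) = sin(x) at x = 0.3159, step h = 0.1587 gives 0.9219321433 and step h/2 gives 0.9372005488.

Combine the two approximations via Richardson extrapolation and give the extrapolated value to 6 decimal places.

r = 1: numerator weight 2, denominator 1.
2·0.9372005488 = 1.8744010976; 1.8744010976 − 0.9219321433 = 0.9524689543
0.9524689543 ÷ 1 = 0.9524689543

0.952469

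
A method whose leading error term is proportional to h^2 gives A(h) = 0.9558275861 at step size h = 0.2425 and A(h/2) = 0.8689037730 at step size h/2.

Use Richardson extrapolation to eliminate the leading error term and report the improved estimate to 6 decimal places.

Error is O(h^2); halving h shrinks it by 2^2 = 4.
Top: 4(0.8689037730) − (0.9558275861) = 2.5197875059
2.5197875059 ÷ 3 = 0.8399291686
Correction |R − A(h/2)| = 2.897e-02; gap |A(h/2) − A(h)| = 8.692e-02.

0.839929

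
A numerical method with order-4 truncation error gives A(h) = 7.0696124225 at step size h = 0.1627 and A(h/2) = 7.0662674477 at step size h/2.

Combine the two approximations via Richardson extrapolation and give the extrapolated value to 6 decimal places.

7.066044

Method order is 4; weight 2^4 = 16.
Top: 16(7.0662674477) − (7.0696124225) = 105.9906667407
105.9906667407 ÷ 15 = 7.0660444494
Correction |R − A(h/2)| = 2.230e-04; gap |A(h/2) − A(h)| = 3.345e-03.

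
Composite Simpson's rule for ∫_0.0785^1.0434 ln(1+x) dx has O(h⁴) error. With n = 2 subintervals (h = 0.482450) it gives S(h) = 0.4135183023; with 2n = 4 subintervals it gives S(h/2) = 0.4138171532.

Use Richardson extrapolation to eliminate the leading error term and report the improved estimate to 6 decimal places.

0.413837

r = 4: numerator weight 16, denominator 15.
16×0.4138171532 = 6.6210744512; 6.6210744512 − 0.4135183023 = 6.2075561489
Divide by 2^4 − 1 = 15.
Result: 0.4138370766
Shift from A(h/2): +0.0000199234.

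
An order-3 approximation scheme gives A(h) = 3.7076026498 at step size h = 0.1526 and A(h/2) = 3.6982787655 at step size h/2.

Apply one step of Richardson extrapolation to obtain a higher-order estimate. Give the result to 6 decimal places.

3.696947

Order 3 gives 2^r = 8 and 2^r − 1 = 7.
8 × 3.6982787655 = 29.5862301240; 29.5862301240 − 3.7076026498 = 25.8786274742
(8 × 3.6982787655 − 3.7076026498)/(8 − 1) = 3.6969467820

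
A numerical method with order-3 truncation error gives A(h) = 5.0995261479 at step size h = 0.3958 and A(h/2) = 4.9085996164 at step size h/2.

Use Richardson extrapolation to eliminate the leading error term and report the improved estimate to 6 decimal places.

Order 3 gives 2^r = 8 and 2^r − 1 = 7.
8*4.9085996164 − 5.0995261479 = 34.1692707833
Denominator 8 − 1 = 7.
(8*4.9085996164 − 5.0995261479)/(8 − 1) = 4.8813243976

4.881324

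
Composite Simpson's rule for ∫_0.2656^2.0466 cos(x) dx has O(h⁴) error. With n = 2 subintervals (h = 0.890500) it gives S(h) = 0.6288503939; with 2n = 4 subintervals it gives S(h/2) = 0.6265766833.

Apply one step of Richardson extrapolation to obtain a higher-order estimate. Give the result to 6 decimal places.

0.626425

r = 4: numerator weight 16, denominator 15.
16×0.6265766833 = 10.0252269328; 10.0252269328 − 0.6288503939 = 9.3963765389
Denominator 16 − 1 = 15.
Extrapolated: 9.3963765389 / 15 = 0.6264251026
Correction |R − A(h/2)| = 1.516e-04; gap |A(h/2) − A(h)| = 2.274e-03.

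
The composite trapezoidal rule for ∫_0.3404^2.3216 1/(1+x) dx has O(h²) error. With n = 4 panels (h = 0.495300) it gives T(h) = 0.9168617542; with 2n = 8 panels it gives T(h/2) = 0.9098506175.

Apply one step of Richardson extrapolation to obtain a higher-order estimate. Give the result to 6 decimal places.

Method order is 2; weight 2^2 = 4.
Difference of the inputs: 0.9098506175 − 0.9168617542 = -0.0070111367
Correction (A(h/2) − A(h))/(4 − 1) = (-0.0070111367)/3 = -0.0023370456
R = 0.9098506175 − 0.0023370456 = 0.9075135719
Shift from A(h/2): −0.0023370456.

0.907514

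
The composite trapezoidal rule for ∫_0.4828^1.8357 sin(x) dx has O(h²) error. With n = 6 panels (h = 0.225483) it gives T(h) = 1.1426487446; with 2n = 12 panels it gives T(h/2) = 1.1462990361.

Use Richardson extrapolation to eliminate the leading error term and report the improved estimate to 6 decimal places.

r = 2, so 2^r = 4.
4*1.1462990361 − 1.1426487446 = 3.4425473998
(4*1.1462990361 − 1.1426487446)/(4 − 1) = 1.1475157999
Shift from A(h/2): +0.0012167638.

1.147516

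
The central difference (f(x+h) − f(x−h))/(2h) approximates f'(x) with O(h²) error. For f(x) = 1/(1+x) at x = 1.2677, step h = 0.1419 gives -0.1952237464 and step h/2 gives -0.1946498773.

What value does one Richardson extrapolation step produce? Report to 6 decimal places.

-0.194459

r = 2, so 2^r = 4.
4*(-0.1946498773) − (-0.1952237464) = -0.5833757628
Extrapolated: (-0.5833757628) / 3 = -0.1944585876
Correction |R − A(h/2)| = 1.913e-04; gap |A(h/2) − A(h)| = 5.739e-04.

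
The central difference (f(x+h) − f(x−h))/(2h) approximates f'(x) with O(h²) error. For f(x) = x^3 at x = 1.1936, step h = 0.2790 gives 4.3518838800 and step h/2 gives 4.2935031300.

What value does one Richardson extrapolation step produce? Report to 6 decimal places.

Error is O(h^2); halving h shrinks it by 2^2 = 4.
Difference of the inputs: 4.2935031300 − 4.3518838800 = -0.0583807500
Correction (A(h/2) − A(h))/(4 − 1) = (-0.0583807500)/3 = -0.0194602500
R = A(h/2) + (A(h/2) − A(h))/3 = 4.2935031300 − 0.0194602500 = 4.2740428800
Correction |R − A(h/2)| = 1.946e-02; gap |A(h/2) − A(h)| = 5.838e-02.

4.274043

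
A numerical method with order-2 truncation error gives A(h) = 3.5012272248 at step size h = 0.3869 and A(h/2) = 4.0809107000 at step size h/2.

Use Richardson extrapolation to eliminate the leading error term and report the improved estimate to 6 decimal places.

4.274139

Leading term ∝ h^2; use weight 4 = 2^2.
4*4.0809107000 = 16.3236428000; subtract 3.5012272248 → 12.8224155752
R = 12.8224155752/3 = 4.2741385251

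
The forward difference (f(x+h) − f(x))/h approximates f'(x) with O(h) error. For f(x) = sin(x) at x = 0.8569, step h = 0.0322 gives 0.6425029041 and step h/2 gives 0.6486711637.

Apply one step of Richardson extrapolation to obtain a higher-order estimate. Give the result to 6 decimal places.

0.654839

With r = 1 the leading error scales as h^1, so the weight is 2^1 = 2.
2×0.6486711637 − 0.6425029041 = 0.6548394233
Denominator 2 − 1 = 1.
R = 0.6548394233/1 = 0.6548394233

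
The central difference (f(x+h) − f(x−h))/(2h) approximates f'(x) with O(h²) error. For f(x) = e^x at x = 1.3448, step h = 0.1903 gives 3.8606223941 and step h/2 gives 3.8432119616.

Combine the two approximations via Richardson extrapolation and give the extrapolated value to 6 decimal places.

r = 2: numerator weight 4, denominator 3.
Numerator 4·A(h/2) − A(h) = 4·3.8432119616 − 3.8606223941 = 11.5122254523
R = 11.5122254523/3 = 3.8374084841
Gap between inputs: 1.741e-02; correction applied: −0.0058034775.

3.837408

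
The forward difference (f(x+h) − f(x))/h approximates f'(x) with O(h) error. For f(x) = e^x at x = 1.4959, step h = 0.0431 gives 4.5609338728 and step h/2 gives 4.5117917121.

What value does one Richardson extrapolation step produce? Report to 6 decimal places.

With r = 1 the leading error scales as h^1, so the weight is 2^1 = 2.
Difference of the inputs: 4.5117917121 − 4.5609338728 = -0.0491421607
Correction (A(h/2) − A(h))/(2 − 1) = (-0.0491421607)/1 = -0.0491421607
R = A(h/2) + (A(h/2) − A(h))/1 = 4.5117917121 − 0.0491421607 = 4.4626495514

4.462650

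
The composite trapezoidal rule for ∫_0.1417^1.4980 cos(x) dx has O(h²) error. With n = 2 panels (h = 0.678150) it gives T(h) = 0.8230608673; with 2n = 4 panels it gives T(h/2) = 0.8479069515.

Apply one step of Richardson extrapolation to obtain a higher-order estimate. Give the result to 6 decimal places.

0.856189

Error is O(h^2); halving h shrinks it by 2^2 = 4.
Top: 4(0.8479069515) − (0.8230608673) = 2.5685669387
2.5685669387 ÷ 3 = 0.8561889796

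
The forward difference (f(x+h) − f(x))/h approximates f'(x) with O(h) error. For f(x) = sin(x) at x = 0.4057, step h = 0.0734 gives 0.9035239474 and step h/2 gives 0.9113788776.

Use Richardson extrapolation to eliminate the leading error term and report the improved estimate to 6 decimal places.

Leading term ∝ h^1; use weight 2 = 2^1.
2*0.9113788776 − 0.9035239474 = 0.9192338078
Denominator 2 − 1 = 1.
Result: 0.9192338078

0.919234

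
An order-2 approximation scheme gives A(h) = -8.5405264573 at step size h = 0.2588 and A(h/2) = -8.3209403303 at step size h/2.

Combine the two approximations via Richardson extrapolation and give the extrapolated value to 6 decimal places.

Error is O(h^2); halving h shrinks it by 2^2 = 4.
4 × (-8.3209403303) = -33.2837613212; subtract (-8.5405264573) → -24.7432348639
Denominator 4 − 1 = 3.
Result: -8.2477449546

-8.247745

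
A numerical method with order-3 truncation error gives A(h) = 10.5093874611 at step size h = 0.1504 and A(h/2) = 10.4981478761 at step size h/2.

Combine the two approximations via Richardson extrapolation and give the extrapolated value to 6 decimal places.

10.496542

r = 3, so 2^r = 8.
Top: 8(10.4981478761) − (10.5093874611) = 73.4757955477
73.4757955477 ÷ 7 = 10.4965422211
Correction |R − A(h/2)| = 1.606e-03; gap |A(h/2) − A(h)| = 1.124e-02.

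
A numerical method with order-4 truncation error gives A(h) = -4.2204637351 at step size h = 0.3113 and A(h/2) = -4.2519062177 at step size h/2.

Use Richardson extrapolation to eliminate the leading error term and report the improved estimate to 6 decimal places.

With r = 4 the leading error scales as h^4, so the weight is 2^4 = 16.
16×(-4.2519062177) = -68.0304994832; (-68.0304994832) − (-4.2204637351) = -63.8100357481
Denominator 16 − 1 = 15.
Extrapolated: (-63.8100357481) / 15 = -4.2540023832
Shift from A(h/2): −0.0020961655.

-4.254002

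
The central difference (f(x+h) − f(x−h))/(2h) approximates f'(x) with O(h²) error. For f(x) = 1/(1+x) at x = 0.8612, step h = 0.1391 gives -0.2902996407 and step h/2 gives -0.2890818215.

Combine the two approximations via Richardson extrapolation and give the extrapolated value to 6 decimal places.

-0.288676

Leading term ∝ h^2; use weight 4 = 2^2.
4*(-0.2890818215) − (-0.2902996407) = -0.8660276453
Denominator 4 − 1 = 3.
(4*(-0.2890818215) − (-0.2902996407))/(4 − 1) = -0.2886758818
Shift from A(h/2): +0.0004059397.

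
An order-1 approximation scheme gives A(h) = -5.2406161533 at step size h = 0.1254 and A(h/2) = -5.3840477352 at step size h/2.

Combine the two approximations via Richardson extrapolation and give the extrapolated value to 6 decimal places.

-5.527479

Order 1 gives 2^r = 2 and 2^r − 1 = 1.
2^1 × A(h/2) = -10.7680954704; minus A(h) gives -5.5274793171.
R = (-5.5274793171)/1 = -5.5274793171
Shift from A(h/2): −0.1434315819.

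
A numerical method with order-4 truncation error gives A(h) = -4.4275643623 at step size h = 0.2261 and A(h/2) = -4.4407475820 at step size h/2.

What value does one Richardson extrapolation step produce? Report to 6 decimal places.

r = 4, so 2^r = 16.
16*(-4.4407475820) = -71.0519613120; subtract (-4.4275643623) → -66.6243969497
Extrapolated: (-66.6243969497) / 15 = -4.4416264633
Gap between inputs: 1.318e-02; correction applied: −0.0008788813.

-4.441626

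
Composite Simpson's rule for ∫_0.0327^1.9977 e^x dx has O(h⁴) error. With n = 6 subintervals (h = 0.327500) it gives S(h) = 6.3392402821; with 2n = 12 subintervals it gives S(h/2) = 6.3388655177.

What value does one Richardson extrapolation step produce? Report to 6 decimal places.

6.338841

r = 4, so 2^r = 16.
Numerator 16 × A(h/2) − A(h) = 16 × 6.3388655177 − 6.3392402821 = 95.0826080011
R = 95.0826080011/15 = 6.3388405334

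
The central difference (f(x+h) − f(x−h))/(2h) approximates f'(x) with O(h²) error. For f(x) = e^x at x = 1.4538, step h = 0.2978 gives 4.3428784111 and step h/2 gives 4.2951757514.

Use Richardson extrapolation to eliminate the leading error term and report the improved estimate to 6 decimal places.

4.279275

Order 2 gives 2^r = 4 and 2^r − 1 = 3.
Weighted: 17.1807030056 − 4.3428784111 = 12.8378245945
Divide by 2^2 − 1 = 3.
Extrapolated: 12.8378245945 / 3 = 4.2792748648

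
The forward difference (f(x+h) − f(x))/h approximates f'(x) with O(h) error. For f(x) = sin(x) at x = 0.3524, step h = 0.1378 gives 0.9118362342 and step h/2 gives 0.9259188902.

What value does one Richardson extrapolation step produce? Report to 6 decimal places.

r = 1: numerator weight 2, denominator 1.
Difference of the inputs: 0.9259188902 − 0.9118362342 = 0.0140826560
Correction (A(h/2) − A(h))/(2 − 1) = 0.0140826560/1 = 0.0140826560
R = A(h/2) + (A(h/2) − A(h))/1 = 0.9259188902 + 0.0140826560 = 0.9400015462
Shift from A(h/2): +0.0140826560.

0.940002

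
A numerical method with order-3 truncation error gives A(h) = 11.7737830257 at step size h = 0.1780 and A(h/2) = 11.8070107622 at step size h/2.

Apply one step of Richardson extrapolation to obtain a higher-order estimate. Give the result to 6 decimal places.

11.811758

r = 3: numerator weight 8, denominator 7.
2^3 × A(h/2) = 94.4560860976; minus A(h) gives 82.6823030719.
Denominator 8 − 1 = 7.
(8 × 11.8070107622 − 11.7737830257)/(8 − 1) = 11.8117575817
Gap between inputs: 3.323e-02; correction applied: +0.0047468195.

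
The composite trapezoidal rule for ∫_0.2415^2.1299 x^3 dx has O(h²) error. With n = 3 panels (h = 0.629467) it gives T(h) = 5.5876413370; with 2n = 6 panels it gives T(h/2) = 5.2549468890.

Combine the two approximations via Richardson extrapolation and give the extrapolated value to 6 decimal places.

Leading term ∝ h^2; use weight 4 = 2^2.
4*5.2549468890 − 5.5876413370 = 15.4321462190
(4*5.2549468890 − 5.5876413370)/(4 − 1) = 5.1440487397

5.144049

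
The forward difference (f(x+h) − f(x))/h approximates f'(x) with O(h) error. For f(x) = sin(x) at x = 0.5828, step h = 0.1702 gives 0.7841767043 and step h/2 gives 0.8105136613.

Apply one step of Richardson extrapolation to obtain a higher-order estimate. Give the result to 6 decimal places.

0.836851

Error is O(h^1); halving h shrinks it by 2^1 = 2.
2*0.8105136613 = 1.6210273226; 1.6210273226 − 0.7841767043 = 0.8368506183
R = 0.8368506183/1 = 0.8368506183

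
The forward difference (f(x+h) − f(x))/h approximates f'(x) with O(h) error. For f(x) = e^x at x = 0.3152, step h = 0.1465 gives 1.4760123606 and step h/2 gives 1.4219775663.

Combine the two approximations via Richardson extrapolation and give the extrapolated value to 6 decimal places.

Order 1 gives 2^r = 2 and 2^r − 1 = 1.
2×1.4219775663 = 2.8439551326; 2.8439551326 − 1.4760123606 = 1.3679427720
Divide by 2^1 − 1 = 1.
R = 1.3679427720/1 = 1.3679427720
Correction |R − A(h/2)| = 5.403e-02; gap |A(h/2) − A(h)| = 5.403e-02.

1.367943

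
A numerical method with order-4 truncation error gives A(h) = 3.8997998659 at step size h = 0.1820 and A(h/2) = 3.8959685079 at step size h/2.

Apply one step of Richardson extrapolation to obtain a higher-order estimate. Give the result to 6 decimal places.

Error is O(h^4); halving h shrinks it by 2^4 = 16.
2^4*A(h/2) = 62.3354961264; minus A(h) gives 58.4356962605.
Divide by 2^4 − 1 = 15.
58.4356962605 ÷ 15 = 3.8957130840
Gap between inputs: 3.831e-03; correction applied: −0.0002554239.

3.895713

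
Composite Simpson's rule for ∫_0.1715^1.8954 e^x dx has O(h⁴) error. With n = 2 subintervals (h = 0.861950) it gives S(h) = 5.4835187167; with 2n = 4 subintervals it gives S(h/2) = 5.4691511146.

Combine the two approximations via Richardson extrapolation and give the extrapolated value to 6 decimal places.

5.468193

r = 4: numerator weight 16, denominator 15.
Numerator 16·A(h/2) − A(h) = 16·5.4691511146 − 5.4835187167 = 82.0228991169
Divide by 2^4 − 1 = 15.
Result: 5.4681932745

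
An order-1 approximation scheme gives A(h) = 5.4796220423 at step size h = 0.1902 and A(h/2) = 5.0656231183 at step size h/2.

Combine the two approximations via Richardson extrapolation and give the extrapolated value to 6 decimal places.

4.651624

With r = 1 the leading error scales as h^1, so the weight is 2^1 = 2.
2×5.0656231183 = 10.1312462366; subtract 5.4796220423 → 4.6516241943
Extrapolated: 4.6516241943 / 1 = 4.6516241943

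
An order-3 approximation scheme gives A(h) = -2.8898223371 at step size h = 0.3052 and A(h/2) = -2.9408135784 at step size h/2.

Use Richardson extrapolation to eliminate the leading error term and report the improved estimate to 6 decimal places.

-2.948098

Order 3 gives 2^r = 8 and 2^r − 1 = 7.
2^3·A(h/2) = -23.5265086272; minus A(h) gives -20.6366862901.
Extrapolated: (-20.6366862901) / 7 = -2.9480980414
Correction |R − A(h/2)| = 7.284e-03; gap |A(h/2) − A(h)| = 5.099e-02.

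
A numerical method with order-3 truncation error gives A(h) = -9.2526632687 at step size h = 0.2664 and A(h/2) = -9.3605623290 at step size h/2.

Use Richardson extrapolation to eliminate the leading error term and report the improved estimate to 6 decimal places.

-9.375976

With r = 3 the leading error scales as h^3, so the weight is 2^3 = 8.
8·(-9.3605623290) = -74.8844986320; (-74.8844986320) − (-9.2526632687) = -65.6318353633
Extrapolated: (-65.6318353633) / 7 = -9.3759764805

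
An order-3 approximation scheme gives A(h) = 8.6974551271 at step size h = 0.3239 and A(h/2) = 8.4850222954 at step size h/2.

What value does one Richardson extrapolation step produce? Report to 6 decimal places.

8.454675

r = 3: numerator weight 8, denominator 7.
8×8.4850222954 = 67.8801783632; subtract 8.6974551271 → 59.1827232361
Divide by 2^3 − 1 = 7.
59.1827232361 ÷ 7 = 8.4546747480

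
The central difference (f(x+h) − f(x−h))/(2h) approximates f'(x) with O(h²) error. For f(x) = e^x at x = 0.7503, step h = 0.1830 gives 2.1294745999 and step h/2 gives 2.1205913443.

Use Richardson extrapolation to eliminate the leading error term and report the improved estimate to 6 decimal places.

r = 2: numerator weight 4, denominator 3.
4*2.1205913443 − 2.1294745999 = 6.3528907773
R = 6.3528907773/3 = 2.1176302591

2.117630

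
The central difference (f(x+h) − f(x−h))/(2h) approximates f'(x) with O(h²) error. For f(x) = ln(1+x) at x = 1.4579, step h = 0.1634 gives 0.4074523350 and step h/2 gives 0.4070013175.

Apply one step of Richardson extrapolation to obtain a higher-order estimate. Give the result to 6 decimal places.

Leading term ∝ h^2; use weight 4 = 2^2.
4 × 0.4070013175 = 1.6280052700; subtract 0.4074523350 → 1.2205529350
(4 × 0.4070013175 − 0.4074523350)/(4 − 1) = 0.4068509783
Shift from A(h/2): −0.0001503392.

0.406851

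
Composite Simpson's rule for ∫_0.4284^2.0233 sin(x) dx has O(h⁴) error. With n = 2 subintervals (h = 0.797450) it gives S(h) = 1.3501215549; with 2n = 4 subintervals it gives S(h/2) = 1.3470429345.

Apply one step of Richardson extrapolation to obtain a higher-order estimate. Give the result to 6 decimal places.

Error is O(h^4); halving h shrinks it by 2^4 = 16.
16 × 1.3470429345 = 21.5526869520; 21.5526869520 − 1.3501215549 = 20.2025653971
Divide by 2^4 − 1 = 15.
Result: 1.3468376931

1.346838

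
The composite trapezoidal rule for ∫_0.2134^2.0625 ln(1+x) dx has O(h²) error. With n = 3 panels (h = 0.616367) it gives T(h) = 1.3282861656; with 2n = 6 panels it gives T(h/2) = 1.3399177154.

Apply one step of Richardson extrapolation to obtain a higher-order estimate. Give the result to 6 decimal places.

Method order is 2; weight 2^2 = 4.
Top: 4(1.3399177154) − (1.3282861656) = 4.0313846960
Denominator 4 − 1 = 3.
Extrapolated: 4.0313846960 / 3 = 1.3437948987

1.343795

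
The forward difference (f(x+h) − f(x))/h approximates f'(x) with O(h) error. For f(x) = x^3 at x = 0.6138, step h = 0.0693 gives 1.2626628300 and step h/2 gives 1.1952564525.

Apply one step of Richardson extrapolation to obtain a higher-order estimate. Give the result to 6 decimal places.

Order 1 gives 2^r = 2 and 2^r − 1 = 1.
Top: 2(1.1952564525) − (1.2626628300) = 1.1278500750
Denominator 2 − 1 = 1.
R = 1.1278500750/1 = 1.1278500750
Shift from A(h/2): −0.0674063775.

1.127850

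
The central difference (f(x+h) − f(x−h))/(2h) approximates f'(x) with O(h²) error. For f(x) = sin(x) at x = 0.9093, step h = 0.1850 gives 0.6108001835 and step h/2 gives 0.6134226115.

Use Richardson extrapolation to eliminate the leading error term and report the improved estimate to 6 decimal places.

r = 2, so 2^r = 4.
A(h/2) − A(h) = 0.6134226115 − 0.6108001835 = 0.0026224280
Divide by 2^2 − 1 = 3: 0.0026224280/3 = 0.0008741427
R = 0.6134226115 + 0.0008741427 = 0.6142967542

0.614297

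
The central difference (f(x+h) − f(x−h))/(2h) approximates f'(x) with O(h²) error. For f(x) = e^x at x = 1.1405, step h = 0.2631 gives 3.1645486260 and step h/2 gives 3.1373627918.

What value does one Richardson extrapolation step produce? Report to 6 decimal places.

3.128301

Order 2 gives 2^r = 4 and 2^r − 1 = 3.
4·3.1373627918 = 12.5494511672; subtract 3.1645486260 → 9.3849025412
Divide by 2^2 − 1 = 3.
R = 9.3849025412/3 = 3.1283008471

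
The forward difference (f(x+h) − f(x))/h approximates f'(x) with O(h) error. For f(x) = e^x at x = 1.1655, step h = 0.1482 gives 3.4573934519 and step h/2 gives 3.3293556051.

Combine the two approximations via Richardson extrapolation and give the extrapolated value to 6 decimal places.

Method order is 1; weight 2^1 = 2.
2 × 3.3293556051 − 3.4573934519 = 3.2013177583
Denominator 2 − 1 = 1.
So the Richardson estimate is 3.2013177583.
Gap between inputs: 1.280e-01; correction applied: −0.1280378468.

3.201318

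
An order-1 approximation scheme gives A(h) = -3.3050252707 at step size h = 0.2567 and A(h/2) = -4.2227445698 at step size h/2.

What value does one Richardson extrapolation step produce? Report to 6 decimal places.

-5.140464

r = 1, so 2^r = 2.
Weighted: (-8.4454891396) − (-3.3050252707) = -5.1404638689
Denominator 2 − 1 = 1.
Result: -5.1404638689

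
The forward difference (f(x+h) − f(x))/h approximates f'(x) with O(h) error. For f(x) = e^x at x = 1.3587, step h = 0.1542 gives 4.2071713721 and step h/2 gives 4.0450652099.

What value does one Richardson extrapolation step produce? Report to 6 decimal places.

3.882959

Order 1 gives 2^r = 2 and 2^r − 1 = 1.
Top: 2(4.0450652099) − (4.2071713721) = 3.8829590477
Denominator 2 − 1 = 1.
Result: 3.8829590477
Gap between inputs: 1.621e-01; correction applied: −0.1621061622.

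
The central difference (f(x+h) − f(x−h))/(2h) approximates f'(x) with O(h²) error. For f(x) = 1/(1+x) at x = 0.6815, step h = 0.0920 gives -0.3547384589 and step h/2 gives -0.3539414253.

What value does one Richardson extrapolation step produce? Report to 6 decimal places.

-0.353676

The method has order 2: 2^2 = 4.
4×(-0.3539414253) = -1.4157657012; (-1.4157657012) − (-0.3547384589) = -1.0610272423
Denominator 4 − 1 = 3.
(4×(-0.3539414253) − (-0.3547384589))/(4 − 1) = -0.3536757474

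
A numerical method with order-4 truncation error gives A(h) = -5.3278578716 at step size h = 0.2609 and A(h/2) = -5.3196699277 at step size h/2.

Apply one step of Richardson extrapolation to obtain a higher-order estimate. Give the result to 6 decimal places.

-5.319124

The method has order 4: 2^4 = 16.
16×(-5.3196699277) = -85.1147188432; (-85.1147188432) − (-5.3278578716) = -79.7868609716
Divide by 2^4 − 1 = 15.
(16×(-5.3196699277) − (-5.3278578716))/(16 − 1) = -5.3191240648
Shift from A(h/2): +0.0005458629.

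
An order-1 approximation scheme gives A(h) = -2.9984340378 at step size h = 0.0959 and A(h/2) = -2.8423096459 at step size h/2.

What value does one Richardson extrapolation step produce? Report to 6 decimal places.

r = 1, so 2^r = 2.
2^1·A(h/2) = -5.6846192918; minus A(h) gives -2.6861852540.
R = (-2.6861852540)/1 = -2.6861852540
Shift from A(h/2): +0.1561243919.

-2.686185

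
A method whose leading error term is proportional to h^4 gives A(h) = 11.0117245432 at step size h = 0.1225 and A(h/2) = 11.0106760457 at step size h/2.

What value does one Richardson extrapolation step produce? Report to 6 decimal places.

r = 4: numerator weight 16, denominator 15.
2^4·A(h/2) = 176.1708167312; minus A(h) gives 165.1590921880.
165.1590921880 ÷ 15 = 11.0106061459
Gap between inputs: 1.048e-03; correction applied: −0.0000698998.

11.010606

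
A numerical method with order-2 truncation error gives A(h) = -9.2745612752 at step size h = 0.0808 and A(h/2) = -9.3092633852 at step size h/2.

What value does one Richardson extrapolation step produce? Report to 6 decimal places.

-9.320831

Error is O(h^2); halving h shrinks it by 2^2 = 4.
Numerator 4×A(h/2) − A(h) = 4×(-9.3092633852) − (-9.2745612752) = -27.9624922656
Divide by 2^2 − 1 = 3.
Extrapolated: (-27.9624922656) / 3 = -9.3208307552
Shift from A(h/2): −0.0115673700.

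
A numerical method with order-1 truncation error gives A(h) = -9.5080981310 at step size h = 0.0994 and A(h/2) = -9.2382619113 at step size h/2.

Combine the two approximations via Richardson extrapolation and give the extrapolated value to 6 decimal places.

-8.968426

Error is O(h^1); halving h shrinks it by 2^1 = 2.
Top: 2(-9.2382619113) − (-9.5080981310) = -8.9684256916
(-8.9684256916) ÷ 1 = -8.9684256916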